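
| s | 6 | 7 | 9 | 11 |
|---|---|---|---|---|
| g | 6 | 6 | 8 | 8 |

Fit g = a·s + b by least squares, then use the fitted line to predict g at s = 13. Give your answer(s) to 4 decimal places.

ĝ = 9.2542

Normal-equation sums: Σs·s = 287, Σs = 33, Σ1 = 4.
And Σs·g = 238, Σg = 28.
Eliminating b: 4·(row 1) − 33·(row 2) gives 59·a = 4·238 − 33·28 = 28, so a = 28/59.
Then b = (28 − 33·(28/59))/4 = 182/59.
At s = 13: ĝ = (28/59)·(13) + (182/59)·(1) = 546/59.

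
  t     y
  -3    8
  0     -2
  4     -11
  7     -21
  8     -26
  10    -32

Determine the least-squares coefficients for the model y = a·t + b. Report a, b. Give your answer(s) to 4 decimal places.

The normal system XᵀX·[a, b]ᵀ = Xᵀy is [[238, 26]; [26, 6]]·[a, b]ᵀ = [-743, -84]ᵀ.
Determinant 238·6 − 26² = 752.
a = ((-743)·6 − 26·(-84))/752 = -1137/376; b = (238·(-84) − 26·(-743))/752 = -337/376.

a = -3.0239, b = -0.8963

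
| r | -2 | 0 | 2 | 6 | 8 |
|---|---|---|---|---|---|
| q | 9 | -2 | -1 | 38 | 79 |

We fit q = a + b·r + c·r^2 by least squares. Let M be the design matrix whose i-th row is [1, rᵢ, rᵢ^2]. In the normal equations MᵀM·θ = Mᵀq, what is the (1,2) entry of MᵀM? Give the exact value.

14

Row 1 ↔ basis 1, column 2 ↔ basis r, so (MᵀM)_{1,2} = Σᵢ r = (1)·(-2) + (1)·(0) + (1)·(2) + (1)·(6) + (1)·(8) = 14.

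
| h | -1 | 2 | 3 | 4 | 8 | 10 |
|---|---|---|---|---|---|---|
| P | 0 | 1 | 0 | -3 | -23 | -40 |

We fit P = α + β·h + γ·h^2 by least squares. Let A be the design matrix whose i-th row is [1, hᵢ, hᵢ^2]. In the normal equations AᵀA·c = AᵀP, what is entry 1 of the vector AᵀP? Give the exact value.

-65

Entry 1 ↔ basis 1, so (AᵀP)_{1} = Σᵢ Pᵢ = (1)·(0) + (1)·(1) + (1)·(0) + (1)·(-3) + (1)·(-23) + (1)·(-40) = -65.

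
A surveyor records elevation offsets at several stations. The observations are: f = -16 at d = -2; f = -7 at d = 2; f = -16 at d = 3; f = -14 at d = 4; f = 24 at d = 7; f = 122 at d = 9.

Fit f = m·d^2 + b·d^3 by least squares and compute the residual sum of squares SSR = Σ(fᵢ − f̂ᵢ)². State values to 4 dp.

Normal-equation sums: Σd^2·d^2 = 9331, Σd^2·d^3 = 77123, Σd^3·d^3 = 654043.
Right-hand side: Σd^2·f = 10598, Σd^3·f = 95914.
So AᵀA·[m, b]ᵀ = Aᵀf: [[9331, 77123]; [77123, 654043]]·[m, b]ᵀ = [10598, 95914]ᵀ.
Eliminating b: 654043·(row 1) − 77123·(row 2) gives 154918104·m = 654043·10598 − 77123·95914 = -465627708, so m = -38802309/12909842.
Then b = (95914 − 77123·(-38802309/12909842))/654043 = 6468665/12909842.
Residuals: 200542/6454921, 6545511/6454921, -15995323/6454921, 13052298/6454921, -3801373/6454921, 1165484/6454921; SSR = 75121843/6454921.

SSR = 11.6379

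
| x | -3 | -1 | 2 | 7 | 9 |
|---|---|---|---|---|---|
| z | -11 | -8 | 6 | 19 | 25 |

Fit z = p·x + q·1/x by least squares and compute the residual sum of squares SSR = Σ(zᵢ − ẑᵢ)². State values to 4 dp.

Sums needed: Σx·x = 144, Σx·1/x = 5, Σ1/x·1/x = 22129/15876.
Right-hand side: Σx·z = 411, Σ1/x·z = 1270/63.
So MᵀM·[p, q]ᵀ = Mᵀz: [[144, 5]; [5, 22129/15876]]·[p, q]ᵀ = [411, 1270/63]ᵀ.
Δ = 144·(22129/15876) − 5² = 77491/441.
p = (411·(22129/15876) − 5·(1270/63))/(77491/441) = 2498273/929892; q = (144·(1270/63) − 5·411)/(77491/441) = 373905/77491.
Residuals: -412791/309964, -454003/929892, -415156/232473, -460943/929892, 88101/309964; SSR = 1713347/309964.

SSR = 5.5276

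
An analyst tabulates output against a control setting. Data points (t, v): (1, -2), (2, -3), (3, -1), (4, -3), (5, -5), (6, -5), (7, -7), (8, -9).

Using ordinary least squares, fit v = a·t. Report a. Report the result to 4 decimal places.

a = -0.9755

The normal system XᵀX·[a]ᵀ = Xᵀv is [[204]]·[a]ᵀ = [-199]ᵀ.
a = (-199)/204 = -0.97549.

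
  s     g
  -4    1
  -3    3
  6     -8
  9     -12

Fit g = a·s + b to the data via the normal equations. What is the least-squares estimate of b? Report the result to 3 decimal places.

b = -1.825

Forming MᵀM = [[142, 8]; [8, 4]] and Mᵀg = [-169, -16]ᵀ gives MᵀM·[a, b]ᵀ = Mᵀg.
Determinant 142·4 − 8² = 504.
a = ((-169)·4 − 8·(-16))/504 = -137/126; b = (142·(-16) − 8·(-169))/504 = -115/63.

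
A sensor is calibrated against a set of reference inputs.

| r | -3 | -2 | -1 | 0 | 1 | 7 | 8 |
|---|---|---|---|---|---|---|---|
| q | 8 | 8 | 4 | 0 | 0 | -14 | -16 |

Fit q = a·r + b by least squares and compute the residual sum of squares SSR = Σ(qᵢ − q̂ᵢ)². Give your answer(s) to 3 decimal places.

Setting ∂/∂a … = 0 gives: 128·a + 10·b = -270;  10·a + 7·b = -10.
Δ = 128·7 − 10² = 796.
a = ((-270)·7 − 10·(-10))/796 = -895/398; b = (128·(-10) − 10·(-270))/796 = 355/199.
Residuals: -211/398, 342/199, -13/398, -355/199, 185/398, -17/398, 41/199; SSR = 1329/199.

SSR = 6.678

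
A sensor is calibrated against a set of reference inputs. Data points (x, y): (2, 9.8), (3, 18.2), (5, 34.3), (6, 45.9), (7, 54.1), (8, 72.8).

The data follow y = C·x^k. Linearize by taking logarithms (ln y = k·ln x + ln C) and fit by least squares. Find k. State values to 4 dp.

k = 1.3953

Taking logs, ln y = k·ln x + ln C, so regress ln y on ln x.
Sums: Σln x = 9.2183, Σ(ln x)² = 15.5987, Σln y = 20.8240, Σln x·ln y = 33.9971.
Normal system: [[15.5987, 9.2183]; [9.2183, 6]]·[k, ln C]ᵀ = [33.9971, 20.8240]ᵀ.
Solving (det = 8.6152): k = 1.39533, ln C = 1.32690.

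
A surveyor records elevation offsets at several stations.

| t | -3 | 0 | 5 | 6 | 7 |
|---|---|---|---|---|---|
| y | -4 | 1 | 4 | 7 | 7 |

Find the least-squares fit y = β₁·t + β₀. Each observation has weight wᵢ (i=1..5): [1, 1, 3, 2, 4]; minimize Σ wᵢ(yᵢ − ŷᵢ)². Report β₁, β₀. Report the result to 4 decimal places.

The normal equations are: 352·β₁ + 52·β₀ = 352;  52·β₁ + 11·β₀ = 51.
Eliminating β₀: 11·(row 1) − 52·(row 2) gives 1168·β₁ = 11·352 − 52·51 = 1220, so β₁ = 305/292.
Then β₀ = (51 − 52·(305/292))/11 = -22/73.

β₁ = 1.0445, β₀ = -0.3014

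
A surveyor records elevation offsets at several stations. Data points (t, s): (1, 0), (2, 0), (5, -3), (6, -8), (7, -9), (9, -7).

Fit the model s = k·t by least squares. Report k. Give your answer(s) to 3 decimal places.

Forming MᵀM = [[196]] and Mᵀs = [-189]ᵀ gives MᵀM·[k]ᵀ = Mᵀs.
Hence k = -189 / 196 ≈ -0.964286.

k = -0.964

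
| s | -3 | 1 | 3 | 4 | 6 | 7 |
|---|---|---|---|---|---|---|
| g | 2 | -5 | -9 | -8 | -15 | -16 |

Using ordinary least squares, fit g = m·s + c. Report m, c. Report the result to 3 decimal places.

The normal equations are: 120·m + 18·c = -272;  18·m + 6·c = -51.
det = 120·6 − 18² = 396.
m = ((-272)·6 − 18·(-51))/396 = -119/66; c = (120·(-51) − 18·(-272))/396 = -34/11.

m = -1.803, c = -3.091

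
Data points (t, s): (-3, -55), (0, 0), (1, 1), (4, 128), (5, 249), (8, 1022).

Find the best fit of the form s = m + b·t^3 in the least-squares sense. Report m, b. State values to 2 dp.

m = -0.53, b = 2.00

With design matrix X, XᵀX = [[6, 675]; [675, 282595]] and Xᵀs = [1345, 564067]ᵀ.
Eliminating b: 282595·(row 1) − 675·(row 2) gives 1239945·m = 282595·1345 − 675·564067 = -654950, so m = -130990/247989.
Then b = (564067 − 675·(-130990/247989))/282595 = 825509/413315.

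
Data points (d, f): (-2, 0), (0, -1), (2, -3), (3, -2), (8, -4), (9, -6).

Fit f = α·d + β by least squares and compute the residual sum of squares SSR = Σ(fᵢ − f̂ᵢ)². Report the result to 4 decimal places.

Sums needed: Σd·d = 162, Σd = 20, Σ1 = 6.
For Aᵀf: Σd·f = -98, Σf = -16.
So AᵀA·[α, β]ᵀ = Aᵀf: [[162, 20]; [20, 6]]·[α, β]ᵀ = [-98, -16]ᵀ.
Eliminating β: 6·(row 1) − 20·(row 2) gives 572·α = 6·(-98) − 20·(-16) = -268, so α = -67/143.
Then β = ((-16) − 20·(-67/143))/6 = -158/143.
Residuals: 24/143, 15/143, -137/143, 73/143, 122/143, -97/143; SSR = 344/143.

SSR = 2.4056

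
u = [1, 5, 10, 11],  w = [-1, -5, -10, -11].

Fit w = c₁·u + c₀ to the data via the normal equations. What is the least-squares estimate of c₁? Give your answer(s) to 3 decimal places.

c₁ = -1.000

With design matrix A, AᵀA = [[247, 27]; [27, 4]] and Aᵀw = [-247, -27]ᵀ.
Eliminating c₀: 4·(row 1) − 27·(row 2) gives 259·c₁ = 4·(-247) − 27·(-27) = -259, so c₁ = -1.
Then c₀ = ((-27) − 27·(-1))/4 = 0.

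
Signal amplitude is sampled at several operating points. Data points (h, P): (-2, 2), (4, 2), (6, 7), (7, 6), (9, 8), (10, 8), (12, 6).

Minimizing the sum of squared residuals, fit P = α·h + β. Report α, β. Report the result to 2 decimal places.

α = 0.44, β = 2.70

Sums needed: Σh·h = 430, Σh = 46, Σ1 = 7.
Right-hand side: Σh·P = 312, ΣP = 39.
So XᵀX·[α, β]ᵀ = XᵀP: [[430, 46]; [46, 7]]·[α, β]ᵀ = [312, 39]ᵀ.
Eliminating β: 7·(row 1) − 46·(row 2) gives 894·α = 7·312 − 46·39 = 390, so α = 65/149.
Then β = (39 − 46·(65/149))/7 = 403/149.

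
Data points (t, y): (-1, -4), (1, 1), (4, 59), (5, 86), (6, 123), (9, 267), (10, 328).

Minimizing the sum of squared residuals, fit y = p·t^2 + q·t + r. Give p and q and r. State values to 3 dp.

Sums needed: Σt^2·t^2 = 18740, Σt^2·t = 2134, Σt^2 = 260, Σt·t = 260, Σt = 34, Σ1 = 7.
Right-hand side: Σt^2·y = 61946, Σt·y = 7092, Σy = 860.
Normal equations: [[18740, 2134, 260]; [2134, 260, 34]; [260, 34, 7]]·[p, q, r]ᵀ = [61946, 7092, 860]ᵀ.
Row-reducing yields p = 536822/179697, q = 591863/179697, r = -35086/8557.

p = 2.987, q = 3.294, r = -4.100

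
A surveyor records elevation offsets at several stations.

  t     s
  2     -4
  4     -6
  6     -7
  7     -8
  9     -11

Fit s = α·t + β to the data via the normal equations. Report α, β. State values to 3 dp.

Forming MᵀM = [[186, 28]; [28, 5]] and Mᵀs = [-229, -36]ᵀ gives MᵀM·[α, β]ᵀ = Mᵀs.
Eliminating β: 5·(row 1) − 28·(row 2) gives 146·α = 5·(-229) − 28·(-36) = -137, so α = -137/146.
Then β = ((-36) − 28·(-137/146))/5 = -142/73.

α = -0.938, β = -1.945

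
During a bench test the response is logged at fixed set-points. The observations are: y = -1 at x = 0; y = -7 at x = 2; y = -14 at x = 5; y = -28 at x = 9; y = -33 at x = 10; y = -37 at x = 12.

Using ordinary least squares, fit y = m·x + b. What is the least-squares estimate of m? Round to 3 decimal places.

m = -3.088

The normal system AᵀA·[m, b]ᵀ = Aᵀy is [[354, 38]; [38, 6]]·[m, b]ᵀ = [-1110, -120]ᵀ.
det = 354·6 − 38² = 680.
m = ((-1110)·6 − 38·(-120))/680 = -105/34; b = (354·(-120) − 38·(-1110))/680 = -15/34.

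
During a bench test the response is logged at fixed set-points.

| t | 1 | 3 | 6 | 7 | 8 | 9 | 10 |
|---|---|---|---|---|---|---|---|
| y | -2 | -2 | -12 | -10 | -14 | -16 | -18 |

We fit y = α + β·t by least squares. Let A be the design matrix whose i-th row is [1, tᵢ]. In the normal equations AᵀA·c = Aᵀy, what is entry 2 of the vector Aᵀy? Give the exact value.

-586

Entry 2 ↔ basis t, so (Aᵀy)_{2} = Σᵢ (t)·yᵢ = (1)·(-2) + (3)·(-2) + (6)·(-12) + (7)·(-10) + (8)·(-14) + (9)·(-16) + (10)·(-18) = -586.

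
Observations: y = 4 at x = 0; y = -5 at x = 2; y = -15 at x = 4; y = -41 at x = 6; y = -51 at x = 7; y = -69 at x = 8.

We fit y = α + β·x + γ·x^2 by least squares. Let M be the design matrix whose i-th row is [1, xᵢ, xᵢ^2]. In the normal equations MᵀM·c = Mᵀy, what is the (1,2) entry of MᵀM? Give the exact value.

Row 1 ↔ basis 1, column 2 ↔ basis x, so (MᵀM)_{1,2} = Σᵢ x = (1)·(0) + (1)·(2) + (1)·(4) + (1)·(6) + (1)·(7) + (1)·(8) = 27.

27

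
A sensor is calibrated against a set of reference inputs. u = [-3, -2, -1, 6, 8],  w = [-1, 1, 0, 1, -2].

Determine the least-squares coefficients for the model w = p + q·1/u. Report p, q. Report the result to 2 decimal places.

p = -0.39, q = -0.60

Setting ∂/∂p … = 0 gives: 5·p + (-37/24)·q = -1;  (-37/24)·p + (809/576)·q = -1/4.
Eliminating q: (809/576)·(row 1) − (-37/24)·(row 2) gives (223/48)·p = (809/576)·(-1) − (-37/24)·(-1/4) = -1031/576, so p = -1031/2676.
Then q = ((-1/4) − (-37/24)·(-1031/2676))/(809/576) = -134/223.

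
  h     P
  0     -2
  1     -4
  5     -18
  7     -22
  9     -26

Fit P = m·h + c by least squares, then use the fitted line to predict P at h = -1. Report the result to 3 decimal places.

P̂ = 0.669

Sums needed: Σh·h = 156, Σh = 22, Σ1 = 5.
For XᵀP: Σh·P = -482, ΣP = -72.
So XᵀX·[m, c]ᵀ = XᵀP: [[156, 22]; [22, 5]]·[m, c]ᵀ = [-482, -72]ᵀ.
Δ = 156·5 − 22² = 296.
m = ((-482)·5 − 22·(-72))/296 = -413/148; c = (156·(-72) − 22·(-482))/296 = -157/74.
At h = -1: P̂ = (-413/148)·(-1) + (-157/74)·(1) = 99/148.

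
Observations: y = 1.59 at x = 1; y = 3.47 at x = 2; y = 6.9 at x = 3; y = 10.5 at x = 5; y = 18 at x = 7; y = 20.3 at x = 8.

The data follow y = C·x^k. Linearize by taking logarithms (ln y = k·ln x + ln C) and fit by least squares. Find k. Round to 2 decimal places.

k = 1.23

Linearized form: ln y = k·ln x + ln C. From the 6 transformed points,
Σln x = 7.4265, Σ(ln x)² = 12.3883, Σln y = 11.8918, Σln x·ln y = 18.6536.
Equations: 12.3883·k + 7.4265·ln C = 18.6536;  7.4265·k + 6·ln C = 11.8918.
Slope k = (n·Σln x·ln y − Σln x·Σln y)/(n·Σ(ln x)² − (Σln x)²) = (6·18.6536 − 7.4265·11.8918)/19.1764 = 1.23103; ln C = (Σln y − k·Σln x)/n = 0.45825.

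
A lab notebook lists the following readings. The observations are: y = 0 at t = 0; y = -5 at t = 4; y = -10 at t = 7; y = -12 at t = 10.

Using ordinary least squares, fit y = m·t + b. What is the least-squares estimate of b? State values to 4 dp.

Normal-equation sums: Σt·t = 165, Σt = 21, Σ1 = 4.
Moment sums: Σt·y = -210, Σy = -27.
det = 165·4 − 21² = 219.
m = ((-210)·4 − 21·(-27))/219 = -91/73; b = (165·(-27) − 21·(-210))/219 = -15/73.

b = -0.2055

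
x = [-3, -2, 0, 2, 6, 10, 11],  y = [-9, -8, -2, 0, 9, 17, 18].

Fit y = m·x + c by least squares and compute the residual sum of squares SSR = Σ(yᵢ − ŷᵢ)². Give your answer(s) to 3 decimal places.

SSR = 3.339

Setting ∂/∂m … = 0 gives: 274·m + 24·c = 465;  24·m + 7·c = 25.
Determinant 274·7 − 24² = 1342.
m = (465·7 − 24·25)/1342 = 2655/1342; c = (274·25 − 24·465)/1342 = -2155/671.
Residuals: 197/1342, -558/671, 813/671, -500/671, 229/671, 287/671, -739/1342; SSR = 4481/1342.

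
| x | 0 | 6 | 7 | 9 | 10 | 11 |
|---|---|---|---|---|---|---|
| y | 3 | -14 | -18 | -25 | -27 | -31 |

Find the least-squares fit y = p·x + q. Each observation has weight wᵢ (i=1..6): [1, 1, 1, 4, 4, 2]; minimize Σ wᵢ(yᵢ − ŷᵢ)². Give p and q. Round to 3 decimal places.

Compute the Gram sums: Σwᵢ·x·x = 1051, Σwᵢ·x = 111, Σwᵢ·1 = 13.
Right-hand side: Σwᵢ·x·y = -2872, Σwᵢ·y = -299.
Normal equations: [[1051, 111]; [111, 13]]·[p, q]ᵀ = [-2872, -299]ᵀ.
det = 1051·13 − 111² = 1342.
p = ((-2872)·13 − 111·(-299))/1342 = -377/122; q = (1051·(-299) − 111·(-2872))/1342 = 413/122.

p = -3.090, q = 3.385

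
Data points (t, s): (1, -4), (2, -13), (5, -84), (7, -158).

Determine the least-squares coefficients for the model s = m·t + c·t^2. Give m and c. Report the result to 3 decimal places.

Normal-equation sums: Σt·t = 79, Σt·t^2 = 477, Σt^2·t^2 = 3043.
For Xᵀs: Σt·s = -1556, Σt^2·s = -9898.
Normal equations: [[79, 477]; [477, 3043]]·[m, c]ᵀ = [-1556, -9898]ᵀ.
Δ = 79·3043 − 477² = 12868.
m = ((-1556)·3043 − 477·(-9898))/12868 = -6781/6434; c = (79·(-9898) − 477·(-1556))/12868 = -19865/6434.

m = -1.054, c = -3.088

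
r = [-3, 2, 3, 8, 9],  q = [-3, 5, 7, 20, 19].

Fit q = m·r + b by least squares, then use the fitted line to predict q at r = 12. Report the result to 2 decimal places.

Sums needed: Σr·r = 167, Σr = 19, Σ1 = 5.
Right-hand side: Σr·q = 371, Σq = 48.
Normal equations: [[167, 19]; [19, 5]]·[m, b]ᵀ = [371, 48]ᵀ.
det = 167·5 − 19² = 474.
m = (371·5 − 19·48)/474 = 943/474; b = (167·48 − 19·371)/474 = 967/474.
At r = 12: q̂ = (943/474)·(12) + (967/474)·(1) = 12283/474.

q̂ = 25.91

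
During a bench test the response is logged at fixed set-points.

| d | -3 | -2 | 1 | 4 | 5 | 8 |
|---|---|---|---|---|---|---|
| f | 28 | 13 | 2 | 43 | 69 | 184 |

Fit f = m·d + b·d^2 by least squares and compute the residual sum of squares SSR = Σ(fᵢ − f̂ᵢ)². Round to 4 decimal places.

SSR = 4.5267

Sums needed: Σd·d = 119, Σd·d^2 = 667, Σd^2·d^2 = 5075.
Right-hand side: Σd·f = 1881, Σd^2·f = 14495.
Normal equations: [[119, 667]; [667, 5075]]·[m, b]ᵀ = [1881, 14495]ᵀ.
Eliminating b: 5075·(row 1) − 667·(row 2) gives 159036·m = 5075·1881 − 667·14495 = -122090, so m = -2105/2742.
Then b = (14495 − 667·(-2105/2742))/5075 = 235139/79518.
Residuals: -12147/13253, -14456/39759, -7529/39759, -49385/39759, -14418/13253, 11796/13253; SSR = 179977/39759.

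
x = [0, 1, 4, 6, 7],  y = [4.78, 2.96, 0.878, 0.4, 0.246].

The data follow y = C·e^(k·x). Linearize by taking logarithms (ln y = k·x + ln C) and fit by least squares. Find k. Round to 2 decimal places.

Linearized form: ln y = k·x + ln C. From the 5 transformed points,
AᵀA = [[102.0000, 18.0000]; [18.0000, 5]], rhs = [-14.7500, 0.2008]ᵀ  (here Σx = 18.0000, Σ(x)² = 102.0000, Σln y = 0.2008, Σx·ln y = -14.7500).
Δ = 102.0000·5 − (18.0000)² = 186.0000; k = (-14.7500·5 − 18.0000·0.2008)/186.0000 = -0.41594, ln C = (102.0000·0.2008 − 18.0000·-14.7500)/186.0000 = 1.53753.

k = -0.42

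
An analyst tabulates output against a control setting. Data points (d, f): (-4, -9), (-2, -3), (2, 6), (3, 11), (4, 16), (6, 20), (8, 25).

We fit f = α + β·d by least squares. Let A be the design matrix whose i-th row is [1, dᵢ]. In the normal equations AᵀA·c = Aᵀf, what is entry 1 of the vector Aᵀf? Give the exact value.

Entry 1 ↔ basis 1, so (Aᵀf)_{1} = Σᵢ fᵢ = (1)·(-9) + (1)·(-3) + (1)·(6) + (1)·(11) + (1)·(16) + (1)·(20) + (1)·(25) = 66.

66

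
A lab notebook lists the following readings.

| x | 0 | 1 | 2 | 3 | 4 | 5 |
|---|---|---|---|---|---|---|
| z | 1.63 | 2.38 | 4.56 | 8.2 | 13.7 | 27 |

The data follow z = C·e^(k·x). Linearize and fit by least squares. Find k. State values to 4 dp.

k = 0.5678

Let Y = ln z. Fitting Y = k·x + ln C by least squares:
AᵀA = [[55.0000, 15.0000]; [15.0000, 6]], rhs = [37.1629, 10.8904]ᵀ  (here Σx = 15.0000, Σ(x)² = 55.0000, Σln z = 10.8904, Σx·ln z = 37.1629).
Solving (det = 105.0000): k = 0.56783, ln C = 0.39549.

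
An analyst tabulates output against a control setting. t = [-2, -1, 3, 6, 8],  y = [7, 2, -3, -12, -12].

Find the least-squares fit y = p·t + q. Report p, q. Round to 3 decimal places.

p = -1.906, q = 1.738

Compute the Gram sums: Σt·t = 114, Σt = 14, Σ1 = 5.
Right-hand side: Σt·y = -193, Σy = -18.
Normal equations: [[114, 14]; [14, 5]]·[p, q]ᵀ = [-193, -18]ᵀ.
Determinant 114·5 − 14² = 374.
p = ((-193)·5 − 14·(-18))/374 = -713/374; q = (114·(-18) − 14·(-193))/374 = 325/187.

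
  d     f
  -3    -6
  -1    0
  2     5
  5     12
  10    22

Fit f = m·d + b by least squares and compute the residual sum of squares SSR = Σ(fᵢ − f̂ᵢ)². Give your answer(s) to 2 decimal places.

SSR = 1.88

With design matrix M, MᵀM = [[139, 13]; [13, 5]] and Mᵀf = [308, 33]ᵀ.
Δ = 139·5 − 13² = 526.
m = (308·5 − 13·33)/526 = 1111/526; b = (139·33 − 13·308)/526 = 583/526.
Residuals: -203/263, 264/263, -175/526, 87/263, -121/526; SSR = 987/526.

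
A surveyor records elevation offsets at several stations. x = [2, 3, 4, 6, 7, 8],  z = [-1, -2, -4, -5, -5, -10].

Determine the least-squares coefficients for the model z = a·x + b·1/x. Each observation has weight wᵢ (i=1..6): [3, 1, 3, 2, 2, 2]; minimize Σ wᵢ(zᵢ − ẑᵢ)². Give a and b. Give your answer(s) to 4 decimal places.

From the data, Σwᵢ·x·x = 367, Σwᵢ·x·1/x = 13, Σwᵢ·1/x·1/x = 5533/4704.
Right-hand side: Σwᵢ·x·z = -350, Σwᵢ·1/x·z = -226/21.
AᵀWA·[a, b]ᵀ = AᵀWz becomes [[367, 13]; [13, 5533/4704]]·[a, b]ᵀ = [-350, -226/21]ᵀ.
det = 367·(5533/4704) − 13² = 1235635/4704.
a = ((-350)·(5533/4704) − 13·(-226/21))/(1235635/4704) = -1278438/1235635; b = (367·(-226/21) − 13·(-350))/(1235635/4704) = 2824192/1235635.

a = -1.0346, b = 2.2856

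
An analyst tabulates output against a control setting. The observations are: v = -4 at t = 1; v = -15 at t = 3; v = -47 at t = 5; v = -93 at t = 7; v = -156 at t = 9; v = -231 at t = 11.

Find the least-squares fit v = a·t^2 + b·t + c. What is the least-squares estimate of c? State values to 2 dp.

From the data, Σt^2·t^2 = 24310, Σt^2·t = 2556, Σt^2 = 286, Σt·t = 286, Σt = 36, Σ1 = 6.
For Mᵀv: Σt^2·v = -46458, Σt·v = -4880, Σv = -546.
So MᵀM·[a, b, c]ᵀ = Mᵀv: [[24310, 2556, 286]; [2556, 286, 36]; [286, 36, 6]]·[a, b, c]ᵀ = [-46458, -4880, -546]ᵀ.
Solving the 3×3 system (Gaussian elimination) gives a = -111/56, b = 61/70, c = -489/280.

c = -1.75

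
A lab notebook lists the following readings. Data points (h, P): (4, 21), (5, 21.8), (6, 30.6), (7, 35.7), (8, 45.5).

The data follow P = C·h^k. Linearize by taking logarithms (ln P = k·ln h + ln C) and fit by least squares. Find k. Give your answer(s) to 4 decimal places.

With ln Pᵢ as the transformed response and ln hᵢ as the regressor:
Sums: Σln h = 8.8128, Σ(ln h)² = 15.8331, Σln P = 16.9403, Σln h·ln P = 30.2060.
Normal system: [[15.8331, 8.8128]; [8.8128, 5]]·[k, ln C]ᵀ = [30.2060, 16.9403]ᵀ.
Δ = 15.8331·5 − (8.8128)² = 1.4995; k = (30.2060·5 − 8.8128·16.9403)/1.4995 = 1.15887, ln C = (15.8331·16.9403 − 8.8128·30.2060)/1.4995 = 1.34546.

k = 1.1589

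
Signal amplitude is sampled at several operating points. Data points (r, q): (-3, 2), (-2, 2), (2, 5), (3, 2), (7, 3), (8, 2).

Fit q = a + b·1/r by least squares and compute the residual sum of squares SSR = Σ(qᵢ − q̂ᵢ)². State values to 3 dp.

With design matrix X, XᵀX = [[6, 15/56]; [15/56, 21401/28224]] and Xᵀq = [16, 61/28]ᵀ.
Determinant 6·(21401/28224) − (15/56)² = 42127/9408.
a = (16·(21401/28224) − (15/56)·(61/28))/(42127/9408) = 325946/126381; b = (6·(61/28) − (15/56)·16)/(42127/9408) = 82656/42127.
Residuals: 9472/126381, 50800/126381, 181975/126381, -155840/126381, 17773/126381, -104180/126381; SSR = 563698/126381.

SSR = 4.460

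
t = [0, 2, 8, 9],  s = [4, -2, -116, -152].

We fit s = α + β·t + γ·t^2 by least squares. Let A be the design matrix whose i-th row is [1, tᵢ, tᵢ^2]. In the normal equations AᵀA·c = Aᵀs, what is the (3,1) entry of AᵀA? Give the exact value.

149

Row 3 ↔ basis t^2, column 1 ↔ basis 1, so (AᵀA)_{3,1} = Σᵢ t^2 = (0)·(1) + (4)·(1) + (64)·(1) + (81)·(1) = 149.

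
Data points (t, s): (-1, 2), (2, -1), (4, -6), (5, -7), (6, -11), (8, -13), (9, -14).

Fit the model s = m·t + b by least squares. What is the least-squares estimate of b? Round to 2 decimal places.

b = 0.99

The normal system AᵀA·[m, b]ᵀ = Aᵀs is [[227, 33]; [33, 7]]·[m, b]ᵀ = [-359, -50]ᵀ.
det = 227·7 − 33² = 500.
m = ((-359)·7 − 33·(-50))/500 = -863/500; b = (227·(-50) − 33·(-359))/500 = 497/500.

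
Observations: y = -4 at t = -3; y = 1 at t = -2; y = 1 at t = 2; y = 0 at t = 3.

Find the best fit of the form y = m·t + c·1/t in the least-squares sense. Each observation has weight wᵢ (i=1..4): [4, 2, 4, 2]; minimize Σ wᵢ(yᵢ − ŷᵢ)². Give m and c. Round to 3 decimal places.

m = 1.467, c = -5.200

Forming AᵀWA = [[78, 12]; [12, 13/6]] and AᵀWy = [52, 19/3]ᵀ gives AᵀWA·[m, c]ᵀ = AᵀWy.
Δ = 78·(13/6) − 12² = 25.
m = (52·(13/6) − 12·(19/3))/25 = 22/15; c = (78·(19/3) − 12·52)/25 = -26/5.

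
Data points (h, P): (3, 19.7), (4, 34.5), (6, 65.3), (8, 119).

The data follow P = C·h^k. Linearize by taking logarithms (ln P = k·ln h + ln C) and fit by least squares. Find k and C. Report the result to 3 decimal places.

k = 1.796, C = 2.764

Taking logs, ln P = k·ln h + ln C, so regress ln P on ln h.
Σln h = 6.3561, Σ(ln h)² = 10.6632, Σln P = 15.4797, Σln h·ln P = 25.6090.
Normal system: [[10.6632, 6.3561]; [6.3561, 4]]·[k, ln C]ᵀ = [25.6090, 15.4797]ᵀ.
Δ = 10.6632·4 − (6.3561)² = 2.2529; k = (25.6090·4 − 6.3561·15.4797)/2.2529 = 1.79570, ln C = (10.6632·15.4797 − 6.3561·25.6090)/2.2529 = 1.01651, so C = exp(1.01651) = 2.76353.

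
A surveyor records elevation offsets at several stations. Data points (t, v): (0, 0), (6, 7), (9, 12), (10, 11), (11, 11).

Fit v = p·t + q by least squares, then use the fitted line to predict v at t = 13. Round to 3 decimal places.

v̂ = 14.515

Compute the Gram sums: Σt·t = 338, Σt = 36, Σ1 = 5.
Right-hand side: Σt·v = 381, Σv = 41.
Δ = 338·5 − 36² = 394.
p = (381·5 − 36·41)/394 = 429/394; q = (338·41 − 36·381)/394 = 71/197.
At t = 13: v̂ = (429/394)·(13) + (71/197)·(1) = 5719/394.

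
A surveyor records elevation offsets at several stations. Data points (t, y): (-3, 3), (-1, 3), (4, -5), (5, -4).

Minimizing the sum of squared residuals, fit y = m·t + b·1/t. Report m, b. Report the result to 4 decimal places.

m = -0.8478, b = -2.1909

Setting ∂/∂m … = 0 gives: 51·m + 4·b = -52;  4·m + (4369/3600)·b = -121/20.
(Σt·t = 51, Σt·1/t = 4, Σ1/t·1/t = 4369/3600, Σt·y = -52, Σ1/t·y = -121/20.)
Eliminating b: (4369/3600)·(row 1) − 4·(row 2) gives (55073/1200)·m = (4369/3600)·(-52) − 4·(-121/20) = -35017/900, so m = -140068/165219.
Then b = ((-121/20) − 4·(-140068/165219))/(4369/3600) = -120660/55073.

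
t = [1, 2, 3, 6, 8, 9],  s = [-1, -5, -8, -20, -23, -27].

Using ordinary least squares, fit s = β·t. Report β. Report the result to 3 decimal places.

Compute the Gram sums: Σt·t = 195.
Moment sums: Σt·s = -582.
So XᵀX·[β]ᵀ = Xᵀs: [[195]]·[β]ᵀ = [-582]ᵀ.
Hence β = -582 / 195 ≈ -2.98462.

β = -2.985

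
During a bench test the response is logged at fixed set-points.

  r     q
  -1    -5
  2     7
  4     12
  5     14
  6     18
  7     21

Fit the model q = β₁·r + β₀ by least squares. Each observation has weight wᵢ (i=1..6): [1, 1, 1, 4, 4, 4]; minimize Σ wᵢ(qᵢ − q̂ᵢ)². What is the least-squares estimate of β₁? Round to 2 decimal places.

β₁ = 3.15

XᵀWX·[β₁, β₀]ᵀ = XᵀWq reads: 461·β₁ + 77·β₀ = 1367;  77·β₁ + 15·β₀ = 226.
(Σwᵢ·r·r = 461, Σwᵢ·r = 77, Σwᵢ·1 = 15, Σwᵢ·r·q = 1367, Σwᵢ·q = 226.)
Eliminating β₀: 15·(row 1) − 77·(row 2) gives 986·β₁ = 15·1367 − 77·226 = 3103, so β₁ = 107/34.
Then β₀ = (226 − 77·(107/34))/15 = -37/34.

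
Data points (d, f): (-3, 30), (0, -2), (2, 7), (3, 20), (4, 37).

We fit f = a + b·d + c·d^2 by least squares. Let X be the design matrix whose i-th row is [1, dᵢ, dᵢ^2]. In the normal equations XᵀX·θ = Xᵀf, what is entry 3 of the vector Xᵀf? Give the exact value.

Entry 3 ↔ basis d^2, so (Xᵀf)_{3} = Σᵢ (d^2)·fᵢ = (9)·(30) + (0)·(-2) + (4)·(7) + (9)·(20) + (16)·(37) = 1070.

1070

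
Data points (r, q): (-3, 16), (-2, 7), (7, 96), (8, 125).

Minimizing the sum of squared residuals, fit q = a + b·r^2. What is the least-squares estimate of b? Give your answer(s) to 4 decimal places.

Entries of XᵀX: Σ1 = 4, Σr^2 = 126, Σr^2·r^2 = 6594.
And Σq = 244, Σr^2·q = 12876.
Eliminating b: 6594·(row 1) − 126·(row 2) gives 10500·a = 6594·244 − 126·12876 = -13440, so a = -32/25.
Then b = (12876 − 126·(-32/25))/6594 = 346/175.

b = 1.9771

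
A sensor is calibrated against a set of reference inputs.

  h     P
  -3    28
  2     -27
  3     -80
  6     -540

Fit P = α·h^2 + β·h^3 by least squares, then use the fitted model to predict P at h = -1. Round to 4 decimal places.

Forming MᵀM = [[1474, 7808]; [7808, 48178]] and MᵀP = [-20016, -119772]ᵀ gives MᵀM·[α, β]ᵀ = MᵀP.
Δ = 1474·48178 − 7808² = 10049508.
α = ((-20016)·48178 − 7808·(-119772))/10049508 = -809752/279153; β = (1474·(-119772) − 7808·(-20016))/10049508 = -562750/279153.
At h = -1: P̂ = (-809752/279153)·(1) + (-562750/279153)·(-1) = -11762/13293.

P̂ = -0.8848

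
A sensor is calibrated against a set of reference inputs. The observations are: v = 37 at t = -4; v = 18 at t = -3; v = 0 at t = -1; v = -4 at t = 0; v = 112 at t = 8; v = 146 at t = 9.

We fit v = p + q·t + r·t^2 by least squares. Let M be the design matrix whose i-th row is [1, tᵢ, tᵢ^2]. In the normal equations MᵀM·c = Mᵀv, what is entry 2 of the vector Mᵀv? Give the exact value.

Entry 2 ↔ basis t, so (Mᵀv)_{2} = Σᵢ (t)·vᵢ = (-4)·(37) + (-3)·(18) + (-1)·(0) + (0)·(-4) + (8)·(112) + (9)·(146) = 2008.

2008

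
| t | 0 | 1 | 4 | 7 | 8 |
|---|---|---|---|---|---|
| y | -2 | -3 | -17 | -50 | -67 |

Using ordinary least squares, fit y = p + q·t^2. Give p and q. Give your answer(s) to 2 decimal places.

The normal system AᵀA·[p, q]ᵀ = Aᵀy is [[5, 130]; [130, 6754]]·[p, q]ᵀ = [-139, -7013]ᵀ.
Δ = 5·6754 − 130² = 16870.
p = ((-139)·6754 − 130·(-7013))/16870 = -13558/8435; q = (5·(-7013) − 130·(-139))/16870 = -3399/3374.

p = -1.61, q = -1.01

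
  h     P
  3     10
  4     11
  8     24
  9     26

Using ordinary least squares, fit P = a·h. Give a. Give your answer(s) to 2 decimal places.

Forming XᵀX = [[170]] and XᵀP = [500]ᵀ gives XᵀX·[a]ᵀ = XᵀP.
a = 500/170 = 2.94118.

a = 2.94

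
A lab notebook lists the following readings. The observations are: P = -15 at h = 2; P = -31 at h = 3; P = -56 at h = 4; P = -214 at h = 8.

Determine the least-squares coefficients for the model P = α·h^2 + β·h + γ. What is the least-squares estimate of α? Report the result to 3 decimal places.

With design matrix X, XᵀX = [[4449, 611, 93]; [611, 93, 17]; [93, 17, 4]] and XᵀP = [-14931, -2059, -316]ᵀ.
Inverting the 3×3 Gram matrix, [α, β, γ]ᵀ = [-2891/902, -1065/902, 22/41]ᵀ.

α = -3.205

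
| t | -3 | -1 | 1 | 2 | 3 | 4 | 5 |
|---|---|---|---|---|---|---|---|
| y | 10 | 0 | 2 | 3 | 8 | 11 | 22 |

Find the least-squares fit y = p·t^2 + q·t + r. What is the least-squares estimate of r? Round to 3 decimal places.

r = 0.104

XᵀX·[p, q, r]ᵀ = Xᵀy reads: 1061·p + 197·q + 65·r = 902;  197·p + 65·q + 11·r = 156;  65·p + 11·q + 7·r = 56.
Solving the 3×3 system (Gaussian elimination) gives p = 20609/22449, q = -8978/22449, r = 111/1069.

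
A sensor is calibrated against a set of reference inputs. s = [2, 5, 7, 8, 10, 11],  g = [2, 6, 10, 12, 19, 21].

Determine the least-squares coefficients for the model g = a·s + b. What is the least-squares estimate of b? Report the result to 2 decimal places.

The normal equations are: 363·a + 43·b = 621;  43·a + 6·b = 70.
(Σs·s = 363, Σs = 43, Σ1 = 6, Σs·g = 621, Σg = 70.)
det = 363·6 − 43² = 329.
a = (621·6 − 43·70)/329 = 716/329; b = (363·70 − 43·621)/329 = -1293/329.

b = -3.93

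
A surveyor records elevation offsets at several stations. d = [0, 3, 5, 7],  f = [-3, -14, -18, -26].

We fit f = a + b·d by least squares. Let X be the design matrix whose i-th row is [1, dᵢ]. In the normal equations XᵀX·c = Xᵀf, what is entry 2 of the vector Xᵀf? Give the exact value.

-314

Entry 2 ↔ basis d, so (Xᵀf)_{2} = Σᵢ (d)·fᵢ = (0)·(-3) + (3)·(-14) + (5)·(-18) + (7)·(-26) = -314.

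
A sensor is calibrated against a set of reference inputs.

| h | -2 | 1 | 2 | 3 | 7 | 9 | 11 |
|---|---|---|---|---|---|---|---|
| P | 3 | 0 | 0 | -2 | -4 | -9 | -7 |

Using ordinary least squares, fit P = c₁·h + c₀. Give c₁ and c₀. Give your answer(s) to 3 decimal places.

c₁ = -0.864, c₀ = 1.114

XᵀX·[c₁, c₀]ᵀ = XᵀP reads: 269·c₁ + 31·c₀ = -198;  31·c₁ + 7·c₀ = -19.
(Σh·h = 269, Σh = 31, Σ1 = 7, Σh·P = -198, ΣP = -19.)
Δ = 269·7 − 31² = 922.
c₁ = ((-198)·7 − 31·(-19))/922 = -797/922; c₀ = (269·(-19) − 31·(-198))/922 = 1027/922.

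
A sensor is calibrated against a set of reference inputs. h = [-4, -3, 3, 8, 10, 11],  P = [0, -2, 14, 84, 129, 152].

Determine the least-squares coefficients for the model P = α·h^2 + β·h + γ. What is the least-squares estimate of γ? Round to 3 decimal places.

AᵀA·[α, β, γ]ᵀ = AᵀP reads: 29155·α + 2779·β + 319·γ = 36776;  2779·α + 319·β + 25·γ = 3682;  319·α + 25·β + 6·γ = 377.
Inverting the 3×3 Gram matrix, [α, β, γ]ᵀ = [800681/776760, 2229709/776760, -508929/129460]ᵀ.

γ = -3.931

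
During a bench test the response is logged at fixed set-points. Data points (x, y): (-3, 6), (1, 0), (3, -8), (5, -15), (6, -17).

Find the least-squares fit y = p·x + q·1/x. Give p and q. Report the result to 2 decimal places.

p = -2.94, q = 3.26

Forming AᵀA = [[80, 5]; [5, 129/100]] and Aᵀy = [-219, -21/2]ᵀ gives AᵀA·[p, q]ᵀ = Aᵀy.
det = 80·(129/100) − 5² = 391/5.
p = ((-219)·(129/100) − 5·(-21/2))/(391/5) = -1353/460; q = (80·(-21/2) − 5·(-219))/(391/5) = 75/23.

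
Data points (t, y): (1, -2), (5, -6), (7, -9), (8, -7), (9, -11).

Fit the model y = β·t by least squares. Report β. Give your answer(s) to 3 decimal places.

Entries of XᵀX: Σt·t = 220.
Right-hand side: Σt·y = -250.
XᵀX·[β]ᵀ = Xᵀy becomes [[220]]·[β]ᵀ = [-250]ᵀ.
Hence β = -250 / 220 ≈ -1.13636.

β = -1.136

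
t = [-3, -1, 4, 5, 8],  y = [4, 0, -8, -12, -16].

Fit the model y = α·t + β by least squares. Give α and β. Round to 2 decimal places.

Setting ∂/∂α … = 0 gives: 115·α + 13·β = -232;  13·α + 5·β = -32.
(Σt·t = 115, Σt = 13, Σ1 = 5, Σt·y = -232, Σy = -32.)
Eliminating β: 5·(row 1) − 13·(row 2) gives 406·α = 5·(-232) − 13·(-32) = -744, so α = -372/203.
Then β = ((-32) − 13·(-372/203))/5 = -332/203.

α = -1.83, β = -1.64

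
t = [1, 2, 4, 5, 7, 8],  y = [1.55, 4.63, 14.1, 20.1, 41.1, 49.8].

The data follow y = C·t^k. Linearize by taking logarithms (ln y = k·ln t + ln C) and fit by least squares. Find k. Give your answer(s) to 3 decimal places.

Linearized form: ln y = k·ln t + ln C. From the 6 transformed points,
AᵀA = [[13.1032, 7.7142]; [7.7142, 6]], rhs = [24.9176, 15.2417]ᵀ  (here Σln t = 7.7142, Σ(ln t)² = 13.1032, Σln y = 15.2417, Σln t·ln y = 24.9176).
Solving (det = 19.1098): k = 1.67074, ln C = 0.39220.

k = 1.671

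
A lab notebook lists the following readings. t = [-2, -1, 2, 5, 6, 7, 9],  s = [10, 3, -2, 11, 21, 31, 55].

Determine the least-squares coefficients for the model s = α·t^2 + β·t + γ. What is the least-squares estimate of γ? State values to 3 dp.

Entries of XᵀX: Σt^2·t^2 = 10916, Σt^2·t = 1412, Σt^2 = 200, Σt·t = 200, Σt = 26, Σ1 = 7.
For Xᵀs: Σt^2·s = 7040, Σt·s = 866, Σs = 129.
So XᵀX·[α, β, γ]ᵀ = Xᵀs: [[10916, 1412, 200]; [1412, 200, 26]; [200, 26, 7]]·[α, β, γ]ᵀ = [7040, 866, 129]ᵀ.
Row-reducing yields α = 12843/13162, β = -33859/13162, γ = 688/6581.

γ = 0.105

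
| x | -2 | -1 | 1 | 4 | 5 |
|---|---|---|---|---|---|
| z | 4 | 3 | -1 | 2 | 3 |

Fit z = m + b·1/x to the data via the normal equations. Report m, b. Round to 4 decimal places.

From the data, Σ1 = 5, Σ1/x = -1/20, Σ1/x·1/x = 941/400.
Moment sums: Σz = 11, Σ1/x·z = -49/10.
Normal equations: [[5, -1/20]; [-1/20, 941/400]]·[m, b]ᵀ = [11, -49/10]ᵀ.
Eliminating b: (941/400)·(row 1) − (-1/20)·(row 2) gives (294/25)·m = (941/400)·11 − (-1/20)·(-49/10) = 10253/400, so m = 10253/4704.
Then b = ((-49/10) − (-1/20)·(10253/4704))/(941/400) = -2395/1176.

m = 2.1796, b = -2.0366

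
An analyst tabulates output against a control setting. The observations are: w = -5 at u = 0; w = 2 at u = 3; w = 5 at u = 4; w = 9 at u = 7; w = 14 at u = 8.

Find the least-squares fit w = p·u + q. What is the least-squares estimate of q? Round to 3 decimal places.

The normal equations are: 138·p + 22·q = 201;  22·p + 5·q = 25.
Δ = 138·5 − 22² = 206.
p = (201·5 − 22·25)/206 = 455/206; q = (138·25 − 22·201)/206 = -486/103.

q = -4.718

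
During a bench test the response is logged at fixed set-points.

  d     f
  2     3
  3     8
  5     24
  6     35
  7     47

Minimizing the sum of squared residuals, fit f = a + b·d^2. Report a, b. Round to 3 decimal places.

Compute the Gram sums: Σ1 = 5, Σd^2 = 123, Σd^2·d^2 = 4419.
Right-hand side: Σf = 117, Σd^2·f = 4247.
MᵀM·[a, b]ᵀ = Mᵀf becomes [[5, 123]; [123, 4419]]·[a, b]ᵀ = [117, 4247]ᵀ.
Eliminating b: 4419·(row 1) − 123·(row 2) gives 6966·a = 4419·117 − 123·4247 = -5358, so a = -893/1161.
Then b = (4247 − 123·(-893/1161))/4419 = 3422/3483.

a = -0.769, b = 0.982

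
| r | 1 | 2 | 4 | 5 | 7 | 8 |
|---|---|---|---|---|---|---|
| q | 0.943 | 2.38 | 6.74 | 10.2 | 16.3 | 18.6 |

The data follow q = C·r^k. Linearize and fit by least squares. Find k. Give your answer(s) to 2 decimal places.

Taking logs, ln q = k·ln r + ln C, so regress ln q on ln r.
Σln r = 7.7142, Σ(ln r)² = 13.1032, Σln q = 10.7532, Σln r·ln q = 18.4938.
Normal system: [[13.1032, 7.7142]; [7.7142, 6]]·[k, ln C]ᵀ = [18.4938, 10.7532]ᵀ.
Solving (det = 19.1098): k = 1.46575, ln C = -0.09232.

k = 1.47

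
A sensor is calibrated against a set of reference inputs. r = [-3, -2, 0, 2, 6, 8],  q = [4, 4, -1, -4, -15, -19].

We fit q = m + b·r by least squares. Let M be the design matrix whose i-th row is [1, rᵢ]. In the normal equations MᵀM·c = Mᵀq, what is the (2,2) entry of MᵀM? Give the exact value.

117

Row 2 ↔ basis r, column 2 ↔ basis r, so (MᵀM)_{2,2} = Σᵢ (r)·(r) = (-3)·(-3) + (-2)·(-2) + (0)·(0) + (2)·(2) + (6)·(6) + (8)·(8) = 117.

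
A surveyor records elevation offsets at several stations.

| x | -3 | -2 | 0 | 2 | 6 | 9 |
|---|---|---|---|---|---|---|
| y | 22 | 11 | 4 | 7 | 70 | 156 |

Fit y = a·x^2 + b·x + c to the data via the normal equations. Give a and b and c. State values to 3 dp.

a = 1.976, b = -0.679, c = 2.218

Compute the Gram sums: Σx^2·x^2 = 7970, Σx^2·x = 918, Σx^2 = 134, Σx·x = 134, Σx = 12, Σ1 = 6.
Moment sums: Σx^2·y = 15426, Σx·y = 1750, Σy = 270.
MᵀM·[a, b, c]ᵀ = Mᵀy becomes [[7970, 918, 134]; [918, 134, 12]; [134, 12, 6]]·[a, b, c]ᵀ = [15426, 1750, 270]ᵀ.
Row-reducing yields a = 37059/18751, b = -12724/18751, c = 41592/18751.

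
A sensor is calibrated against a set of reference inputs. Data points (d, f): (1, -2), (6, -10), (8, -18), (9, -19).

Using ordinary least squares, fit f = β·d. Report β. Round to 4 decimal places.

The normal equations are: 182·β = -377.
Hence β = -377 / 182 ≈ -2.07143.

β = -2.0714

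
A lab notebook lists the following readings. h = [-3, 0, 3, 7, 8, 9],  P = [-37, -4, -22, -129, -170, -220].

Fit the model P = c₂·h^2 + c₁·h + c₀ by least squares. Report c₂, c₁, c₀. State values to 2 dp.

c₂ = -2.95, c₁ = 2.58, c₀ = -3.18

From the data, Σh^2·h^2 = 13220, Σh^2·h = 1584, Σh^2 = 212, Σh·h = 212, Σh = 24, Σ1 = 6.
Moment sums: Σh^2·P = -35552, Σh·P = -4198, ΣP = -582.
AᵀA·[c₂, c₁, c₀]ᵀ = AᵀP becomes [[13220, 1584, 212]; [1584, 212, 24]; [212, 24, 6]]·[c₂, c₁, c₀]ᵀ = [-35552, -4198, -582]ᵀ.
Row-reducing yields c₂ = -67929/23045, c₁ = 118993/46090, c₀ = -73193/23045.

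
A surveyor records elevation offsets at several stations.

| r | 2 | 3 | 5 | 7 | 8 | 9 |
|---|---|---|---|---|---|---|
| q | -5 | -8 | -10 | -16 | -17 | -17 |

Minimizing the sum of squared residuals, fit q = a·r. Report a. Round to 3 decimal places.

a = -2.091

From the data, Σr·r = 232.
Moment sums: Σr·q = -485.
a = (-485)/232 = -2.09052.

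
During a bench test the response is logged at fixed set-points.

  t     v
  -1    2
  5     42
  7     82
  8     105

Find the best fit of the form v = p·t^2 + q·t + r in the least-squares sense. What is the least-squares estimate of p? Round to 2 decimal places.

p = 1.59

Compute the Gram sums: Σt^2·t^2 = 7123, Σt^2·t = 979, Σt^2 = 139, Σt·t = 139, Σt = 19, Σ1 = 4.
For Xᵀv: Σt^2·v = 11790, Σt·v = 1622, Σv = 231.
Inverting the 3×3 Gram matrix, [p, q, r]ᵀ = [539/339, 208/565, 1271/1695]ᵀ.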